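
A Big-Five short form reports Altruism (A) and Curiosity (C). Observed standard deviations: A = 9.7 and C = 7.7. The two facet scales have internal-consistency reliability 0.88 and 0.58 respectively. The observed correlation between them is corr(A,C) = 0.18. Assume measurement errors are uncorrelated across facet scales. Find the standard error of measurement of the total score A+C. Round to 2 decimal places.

6.02

Var(total) = 153.38 + 26.8884 = 180.268.
True-score variance = 117.187 + 26.8884 = 144.076, so reliability = 0.7992.
Error variance = 180.268 − 144.076 = 36.1926; SEM = √36.1926 = 6.02.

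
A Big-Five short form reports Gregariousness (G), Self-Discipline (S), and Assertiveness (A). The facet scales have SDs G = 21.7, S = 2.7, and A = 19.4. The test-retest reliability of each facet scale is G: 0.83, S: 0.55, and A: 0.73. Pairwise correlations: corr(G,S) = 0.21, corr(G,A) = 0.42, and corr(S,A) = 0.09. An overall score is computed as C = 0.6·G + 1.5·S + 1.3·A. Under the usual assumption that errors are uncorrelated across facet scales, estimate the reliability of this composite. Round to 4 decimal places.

0.8173

Var(C) = 0.6²·21.7² + 1.5²·2.7² + 1.3²·19.4² + 2·[0.9·21.7·2.7·0.21 + 0.78·21.7·19.4·0.42 + 1.95·2.7·19.4·0.09] = 821.971 + 316.358 = 1138.33.
With uncorrelated errors the cross-covariances are all true-score covariance, so they carry over unchanged; only the diagonal terms shrink to ρᵢσᵢ².
True-score variance = [0.6²·21.7²·0.83 + 1.5²·2.7²·0.55 + 1.3²·19.4²·0.73] + 316.358 = 614.039 + 316.358 = 930.397.
Reliability = 930.397 / 1138.33 = 0.8173.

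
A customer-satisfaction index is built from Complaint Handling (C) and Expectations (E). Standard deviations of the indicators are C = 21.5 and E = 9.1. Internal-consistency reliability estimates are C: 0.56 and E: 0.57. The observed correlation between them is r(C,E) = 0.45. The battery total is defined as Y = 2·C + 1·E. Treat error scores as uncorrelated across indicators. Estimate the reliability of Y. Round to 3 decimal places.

Var(Y) = 2²·21.5² + 9.1² + 2·[2·21.5·9.1·0.45] = 1931.81 + 352.17 = 2283.98.
With uncorrelated errors the cross-covariances are all true-score covariance, so they carry over unchanged; only the diagonal terms shrink to ρᵢσᵢ².
True-score variance = [2²·21.5²·0.56 + 9.1²·0.57] + 352.17 = 1082.64 + 352.17 = 1434.81.
Reliability = 1434.81 / 2283.98 = 0.628.

0.628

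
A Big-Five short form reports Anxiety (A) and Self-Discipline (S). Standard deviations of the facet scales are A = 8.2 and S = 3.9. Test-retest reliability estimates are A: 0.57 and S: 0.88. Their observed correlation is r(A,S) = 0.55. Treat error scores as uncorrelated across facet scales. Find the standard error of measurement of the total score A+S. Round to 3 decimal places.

Var(total) = 82.45 + 35.178 = 117.628.
True-score variance = 51.7116 + 35.178 = 86.8896, so reliability = 0.7387.
Error variance = 117.628 − 86.8896 = 30.7384; SEM = √30.7384 = 5.544.

5.544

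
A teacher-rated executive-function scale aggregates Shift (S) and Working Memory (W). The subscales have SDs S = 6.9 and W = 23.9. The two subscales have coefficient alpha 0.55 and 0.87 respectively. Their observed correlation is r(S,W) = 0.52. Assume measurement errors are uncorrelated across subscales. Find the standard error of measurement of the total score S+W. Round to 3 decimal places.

9.782

Var(total) = 618.82 + 171.506 = 790.326.
True-score variance = 523.138 + 171.506 = 694.645, so reliability = 0.8789.
Error variance = 790.326 − 694.645 = 95.6818; SEM = √95.6818 = 9.782.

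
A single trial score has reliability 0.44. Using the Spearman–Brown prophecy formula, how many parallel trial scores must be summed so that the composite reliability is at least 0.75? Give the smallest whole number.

4

k ≥ ρ*(1−ρ₁)/(ρ₁(1−ρ*)) = 0.75·0.56 / (0.44·0.25) = 3.818.
Smallest integer k = 4.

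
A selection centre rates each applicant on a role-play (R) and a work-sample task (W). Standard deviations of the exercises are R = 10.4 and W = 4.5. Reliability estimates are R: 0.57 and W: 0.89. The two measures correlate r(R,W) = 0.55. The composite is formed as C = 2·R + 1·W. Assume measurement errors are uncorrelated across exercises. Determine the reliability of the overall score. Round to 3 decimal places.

0.661

Var(C) = 2²·10.4² + 4.5² + 2·[2·10.4·4.5·0.55] = 452.89 + 102.96 = 555.85.
Under uncorrelated errors the observed covariances equal the true-score covariances, so only the own-variance terms attenuate.
True-score variance = [2²·10.4²·0.57 + 4.5²·0.89] + 102.96 = 264.627 + 102.96 = 367.587.
Reliability = 367.587 / 555.85 = 0.661.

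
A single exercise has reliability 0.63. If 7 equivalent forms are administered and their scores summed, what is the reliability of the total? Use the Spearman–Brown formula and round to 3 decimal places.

0.923

ρ_k = kρ / (1 + (k−1)ρ) = 7·0.63 / (1 + 6·0.63) = 4.410 / 4.780 = 0.923.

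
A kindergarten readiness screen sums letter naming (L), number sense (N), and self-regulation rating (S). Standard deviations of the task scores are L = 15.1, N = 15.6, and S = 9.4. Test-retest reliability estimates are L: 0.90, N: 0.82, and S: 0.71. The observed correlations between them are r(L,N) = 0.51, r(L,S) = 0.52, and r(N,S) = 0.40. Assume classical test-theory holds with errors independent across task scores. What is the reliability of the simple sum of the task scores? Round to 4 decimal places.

0.9134

Var(L+N+S) = 15.1² + 15.6² + 9.4² + 2·[15.1·15.6·0.51 + 15.1·9.4·0.52 + 15.6·9.4·0.40] = 559.73 + 505.201 = 1064.93.
Because errors are independent across components, Cov(Tᵢ,Tⱼ) = Cov(Xᵢ,Xⱼ); the off-diagonal part of the true-score variance is the same as above.
True-score variance = [15.1²·0.90 + 15.6²·0.82 + 9.4²·0.71] + 505.201 = 467.5 + 505.201 = 972.701.
Reliability = 972.701 / 1064.93 = 0.9134.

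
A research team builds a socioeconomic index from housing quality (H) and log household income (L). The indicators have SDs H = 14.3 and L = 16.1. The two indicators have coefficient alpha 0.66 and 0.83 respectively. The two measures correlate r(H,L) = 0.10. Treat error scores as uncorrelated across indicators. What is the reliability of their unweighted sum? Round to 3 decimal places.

0.777

Var(H+L) = 14.3² + 16.1² + 2·[14.3·16.1·0.10] = 463.7 + 46.046 = 509.746.
With uncorrelated errors the cross-covariances are all true-score covariance, so they carry over unchanged; only the diagonal terms shrink to ρᵢσᵢ².
True-score variance = [14.3²·0.66 + 16.1²·0.83] + 46.046 = 350.108 + 46.046 = 396.154.
Reliability = 396.154 / 509.746 = 0.777.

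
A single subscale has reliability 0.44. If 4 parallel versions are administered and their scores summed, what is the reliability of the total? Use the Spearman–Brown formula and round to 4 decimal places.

0.7586

ρ_k = kρ / (1 + (k−1)ρ) = 4·0.44 / (1 + 3·0.44) = 1.760 / 2.320 = 0.7586.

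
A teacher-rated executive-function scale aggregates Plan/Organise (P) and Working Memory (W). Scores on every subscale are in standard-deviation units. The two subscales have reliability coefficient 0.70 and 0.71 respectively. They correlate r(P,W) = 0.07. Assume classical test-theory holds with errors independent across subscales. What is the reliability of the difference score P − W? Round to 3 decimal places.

Var(P−W) = 1 + 1 − 2·0.07 = 2 − 0.14 = 1.86.
With uncorrelated errors the cross-covariances are all true-score covariance, so they carry over unchanged; only the diagonal terms shrink to ρᵢσᵢ².
True-score variance = [0.70 + 0.71] − 0.14 = 1.41 − 0.14 = 1.27.
Reliability = 1.27 / 1.86 = 0.683.

0.683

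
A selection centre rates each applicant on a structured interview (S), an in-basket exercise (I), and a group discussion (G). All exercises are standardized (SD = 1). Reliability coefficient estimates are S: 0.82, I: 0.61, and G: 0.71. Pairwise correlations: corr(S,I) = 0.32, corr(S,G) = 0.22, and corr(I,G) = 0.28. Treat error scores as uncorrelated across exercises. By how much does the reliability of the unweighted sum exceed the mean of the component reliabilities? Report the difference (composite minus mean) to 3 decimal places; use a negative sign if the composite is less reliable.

0.101

Var(sum) = 3 + 1.64 = 4.64; true-score variance = 2.14 + 1.64 = 3.78; composite reliability = 0.8147.
Mean component reliability = 0.7133.
Difference = 0.8147 − 0.7133 = 0.101.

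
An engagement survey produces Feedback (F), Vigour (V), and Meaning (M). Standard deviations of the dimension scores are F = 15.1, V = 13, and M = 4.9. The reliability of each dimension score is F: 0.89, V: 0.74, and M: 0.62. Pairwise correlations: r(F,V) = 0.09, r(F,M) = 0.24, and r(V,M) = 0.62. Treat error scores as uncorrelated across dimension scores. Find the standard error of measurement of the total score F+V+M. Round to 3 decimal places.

8.840

Var(total) = 421.02 + 149.837 = 570.857.
True-score variance = 342.875 + 149.837 = 492.712, so reliability = 0.8631.
Error variance = 570.857 − 492.712 = 78.1449; SEM = √78.1449 = 8.840.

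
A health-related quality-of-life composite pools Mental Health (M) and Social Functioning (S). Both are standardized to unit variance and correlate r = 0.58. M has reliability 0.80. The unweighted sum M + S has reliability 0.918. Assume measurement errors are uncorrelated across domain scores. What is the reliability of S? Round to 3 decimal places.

Var(M+S) = 2 + 2·0.58 = 3.160.
True-score variance = ρ_M + ρ_S + 2·0.58, so 0.918 = (0.80 + ρ_S + 1.16) / 3.160.
ρ_S = 0.918·3.160 − 0.80 − 1.16 = 0.941.

0.941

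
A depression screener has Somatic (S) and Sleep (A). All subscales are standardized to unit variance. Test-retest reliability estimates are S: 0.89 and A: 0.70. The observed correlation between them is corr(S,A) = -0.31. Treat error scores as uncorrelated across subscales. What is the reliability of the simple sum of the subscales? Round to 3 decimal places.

0.703

Var(S+A) = 2 + 2·[(-0.31)] = 2 − 0.62 = 1.38.
With uncorrelated errors the cross-covariances are all true-score covariance, so they carry over unchanged; only the diagonal terms shrink to ρᵢσᵢ².
True-score variance = [0.89 + 0.70] − 0.62 = 1.59 − 0.62 = 0.97.
Reliability = 0.97 / 1.38 = 0.703.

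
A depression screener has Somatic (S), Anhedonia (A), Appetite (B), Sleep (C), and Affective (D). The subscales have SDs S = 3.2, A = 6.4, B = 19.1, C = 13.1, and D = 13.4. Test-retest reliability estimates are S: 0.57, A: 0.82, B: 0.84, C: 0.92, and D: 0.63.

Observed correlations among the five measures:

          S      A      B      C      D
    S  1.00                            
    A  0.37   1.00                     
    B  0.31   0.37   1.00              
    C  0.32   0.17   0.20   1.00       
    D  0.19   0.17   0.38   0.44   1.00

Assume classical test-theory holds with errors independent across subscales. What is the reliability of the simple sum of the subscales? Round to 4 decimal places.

Var(S+A+B+C+D) = 3.2² + 6.4² + 19.1² + 13.1² + 13.4² + 2·[3.2·6.4·0.37 + 3.2·19.1·0.31 + 3.2·13.1·0.32 + 3.2·13.4·0.19 + 6.4·19.1·0.37 + 6.4·13.1·0.17 + 6.4·13.4·0.17 + 19.1·13.1·0.20 + 19.1·13.4·0.38 + 13.1·13.4·0.44] = 767.18 + 693.368 = 1460.55.
With uncorrelated errors the cross-covariances are all true-score covariance, so they carry over unchanged; only the diagonal terms shrink to ρᵢσᵢ².
True-score variance = [3.2²·0.57 + 6.4²·0.82 + 19.1²·0.84 + 13.1²·0.92 + 13.4²·0.63] + 693.368 = 616.868 + 693.368 = 1310.24.
Reliability = 1310.24 / 1460.55 = 0.8971.

0.8971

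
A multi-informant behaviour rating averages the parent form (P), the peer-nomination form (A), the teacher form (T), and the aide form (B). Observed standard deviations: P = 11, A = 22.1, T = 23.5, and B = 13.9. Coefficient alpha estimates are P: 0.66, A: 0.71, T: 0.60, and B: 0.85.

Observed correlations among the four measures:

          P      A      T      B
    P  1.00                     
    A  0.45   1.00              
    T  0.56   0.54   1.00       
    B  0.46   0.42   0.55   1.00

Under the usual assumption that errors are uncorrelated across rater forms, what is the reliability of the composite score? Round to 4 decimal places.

Var(P+A+T+B) = 11² + 22.1² + 23.5² + 13.9² + 2·[11·22.1·0.45 + 11·23.5·0.56 + 11·13.9·0.46 + 22.1·23.5·0.54 + 22.1·13.9·0.42 + 23.5·13.9·0.55] = 1354.87 + 1827.23 = 3182.1.
Under uncorrelated errors the observed covariances equal the true-score covariances, so only the own-variance terms attenuate.
True-score variance = [11²·0.66 + 22.1²·0.71 + 23.5²·0.60 + 13.9²·0.85] + 1827.23 = 922.21 + 1827.23 = 2749.44.
Reliability = 2749.44 / 3182.1 = 0.8640.

0.8640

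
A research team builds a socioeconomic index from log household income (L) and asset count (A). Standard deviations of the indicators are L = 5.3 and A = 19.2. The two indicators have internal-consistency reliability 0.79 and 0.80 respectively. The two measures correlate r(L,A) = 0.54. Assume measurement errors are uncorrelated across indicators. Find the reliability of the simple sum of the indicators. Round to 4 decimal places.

Var(L+A) = 5.3² + 19.2² + 2·[5.3·19.2·0.54] = 396.73 + 109.901 = 506.631.
With uncorrelated errors the cross-covariances are all true-score covariance, so they carry over unchanged; only the diagonal terms shrink to ρᵢσᵢ².
True-score variance = [5.3²·0.79 + 19.2²·0.80] + 109.901 = 317.103 + 109.901 = 427.004.
Reliability = 427.004 / 506.631 = 0.8428.

0.8428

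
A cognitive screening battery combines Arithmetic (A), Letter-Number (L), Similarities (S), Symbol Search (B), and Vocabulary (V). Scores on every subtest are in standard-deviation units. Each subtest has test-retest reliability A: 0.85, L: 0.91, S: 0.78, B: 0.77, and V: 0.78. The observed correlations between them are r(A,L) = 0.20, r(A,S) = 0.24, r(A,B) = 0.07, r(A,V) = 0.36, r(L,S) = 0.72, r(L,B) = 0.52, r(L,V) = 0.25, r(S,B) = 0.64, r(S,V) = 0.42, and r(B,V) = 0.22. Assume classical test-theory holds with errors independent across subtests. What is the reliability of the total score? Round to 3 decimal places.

0.926

Var(A+L+S+B+V) = 5 + 2·[0.20 + 0.24 + 0.07 + 0.36 + 0.72 + 0.52 + 0.25 + 0.64 + 0.42 + 0.22] = 5 + 7.28 = 12.28.
Under uncorrelated errors the observed covariances equal the true-score covariances, so only the own-variance terms attenuate.
True-score variance = [0.85 + 0.91 + 0.78 + 0.77 + 0.78] + 7.28 = 4.09 + 7.28 = 11.37.
Reliability = 11.37 / 12.28 = 0.926.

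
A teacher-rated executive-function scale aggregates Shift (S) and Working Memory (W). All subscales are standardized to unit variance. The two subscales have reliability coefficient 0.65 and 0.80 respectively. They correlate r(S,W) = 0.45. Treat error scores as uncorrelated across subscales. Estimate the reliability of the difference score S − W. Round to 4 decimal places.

Var(S−W) = 1 + 1 − 2·0.45 = 2 − 0.9 = 1.1.
Because errors are independent across components, Cov(Tᵢ,Tⱼ) = Cov(Xᵢ,Xⱼ); the off-diagonal part of the true-score variance is the same as above.
True-score variance = [0.65 + 0.80] − 0.9 = 1.45 − 0.9 = 0.55.
Reliability = 0.55 / 1.1 = 0.5000.

0.5000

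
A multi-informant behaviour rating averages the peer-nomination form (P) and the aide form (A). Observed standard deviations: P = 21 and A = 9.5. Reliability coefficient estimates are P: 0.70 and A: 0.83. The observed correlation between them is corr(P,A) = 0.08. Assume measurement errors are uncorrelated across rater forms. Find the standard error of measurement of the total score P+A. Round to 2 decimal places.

12.15

Var(total) = 531.25 + 31.92 = 563.17.
True-score variance = 383.607 + 31.92 = 415.527, so reliability = 0.7378.
Error variance = 563.17 − 415.527 = 147.642; SEM = √147.642 = 12.15.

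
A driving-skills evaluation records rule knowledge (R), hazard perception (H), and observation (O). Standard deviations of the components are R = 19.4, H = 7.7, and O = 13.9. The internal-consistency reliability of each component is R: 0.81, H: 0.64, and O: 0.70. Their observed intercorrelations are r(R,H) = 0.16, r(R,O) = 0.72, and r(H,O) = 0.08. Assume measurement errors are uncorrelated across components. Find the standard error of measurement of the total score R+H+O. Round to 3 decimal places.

Var(total) = 628.86 + 453.237 = 1082.1.
True-score variance = 478.044 + 453.237 = 931.281, so reliability = 0.8606.
Error variance = 1082.1 − 931.281 = 150.816; SEM = √150.816 = 12.281.

12.281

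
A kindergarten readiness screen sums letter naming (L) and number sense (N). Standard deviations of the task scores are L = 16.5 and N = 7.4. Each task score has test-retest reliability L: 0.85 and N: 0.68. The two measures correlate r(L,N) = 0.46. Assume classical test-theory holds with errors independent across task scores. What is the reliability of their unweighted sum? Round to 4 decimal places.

Var(L+N) = 16.5² + 7.4² + 2·[16.5·7.4·0.46] = 327.01 + 112.332 = 439.342.
Because errors are independent across components, Cov(Tᵢ,Tⱼ) = Cov(Xᵢ,Xⱼ); the off-diagonal part of the true-score variance is the same as above.
True-score variance = [16.5²·0.85 + 7.4²·0.68] + 112.332 = 268.649 + 112.332 = 380.981.
Reliability = 380.981 / 439.342 = 0.8672.

0.8672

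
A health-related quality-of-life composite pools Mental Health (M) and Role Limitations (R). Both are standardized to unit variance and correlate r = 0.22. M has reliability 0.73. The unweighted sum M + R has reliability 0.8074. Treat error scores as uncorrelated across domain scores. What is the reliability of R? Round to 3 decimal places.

0.800

Var(M+R) = 2 + 2·0.22 = 2.440.
True-score variance = ρ_M + ρ_R + 2·0.22, so 0.8074 = (0.73 + ρ_R + 0.44) / 2.440.
ρ_R = 0.8074·2.440 − 0.73 − 0.44 = 0.800.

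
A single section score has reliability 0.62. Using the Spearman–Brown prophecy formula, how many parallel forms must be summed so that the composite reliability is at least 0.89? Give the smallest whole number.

k ≥ ρ*(1−ρ₁)/(ρ₁(1−ρ*)) = 0.89·0.38 / (0.62·0.11) = 4.959.
Smallest integer k = 5.

5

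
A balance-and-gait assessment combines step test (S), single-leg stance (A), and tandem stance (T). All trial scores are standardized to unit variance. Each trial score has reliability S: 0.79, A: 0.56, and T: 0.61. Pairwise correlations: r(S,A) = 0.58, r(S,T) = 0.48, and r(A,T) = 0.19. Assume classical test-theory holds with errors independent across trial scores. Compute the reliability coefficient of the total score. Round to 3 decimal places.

0.811

Var(S+A+T) = 3 + 2·[0.58 + 0.48 + 0.19] = 3 + 2.5 = 5.5.
Because errors are independent across components, Cov(Tᵢ,Tⱼ) = Cov(Xᵢ,Xⱼ); the off-diagonal part of the true-score variance is the same as above.
True-score variance = [0.79 + 0.56 + 0.61] + 2.5 = 1.96 + 2.5 = 4.46.
Reliability = 4.46 / 5.5 = 0.811.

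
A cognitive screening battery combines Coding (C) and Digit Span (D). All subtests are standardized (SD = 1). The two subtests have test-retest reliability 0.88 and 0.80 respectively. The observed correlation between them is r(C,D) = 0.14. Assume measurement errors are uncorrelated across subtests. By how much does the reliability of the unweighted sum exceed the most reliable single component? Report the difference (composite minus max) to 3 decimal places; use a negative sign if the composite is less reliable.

Var(sum) = 2 + 0.28 = 2.28; true-score variance = 1.68 + 0.28 = 1.96; composite reliability = 0.8596.
Max component reliability = 0.8800.
Difference = 0.8596 − 0.8800 = -0.020.

-0.020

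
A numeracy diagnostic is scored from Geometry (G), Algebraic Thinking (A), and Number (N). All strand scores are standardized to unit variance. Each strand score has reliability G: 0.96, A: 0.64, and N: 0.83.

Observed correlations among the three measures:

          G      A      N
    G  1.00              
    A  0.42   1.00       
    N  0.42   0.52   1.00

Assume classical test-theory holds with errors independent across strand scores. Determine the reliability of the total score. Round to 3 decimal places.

Var(G+A+N) = 3 + 2·[0.42 + 0.42 + 0.52] = 3 + 2.72 = 5.72.
With uncorrelated errors the cross-covariances are all true-score covariance, so they carry over unchanged; only the diagonal terms shrink to ρᵢσᵢ².
True-score variance = [0.96 + 0.64 + 0.83] + 2.72 = 2.43 + 2.72 = 5.15.
Reliability = 5.15 / 5.72 = 0.900.

0.900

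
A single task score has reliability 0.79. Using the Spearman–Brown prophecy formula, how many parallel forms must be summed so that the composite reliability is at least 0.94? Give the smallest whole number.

5

k ≥ ρ*(1−ρ₁)/(ρ₁(1−ρ*)) = 0.94·0.21 / (0.79·0.06) = 4.165.
Smallest integer k = 5.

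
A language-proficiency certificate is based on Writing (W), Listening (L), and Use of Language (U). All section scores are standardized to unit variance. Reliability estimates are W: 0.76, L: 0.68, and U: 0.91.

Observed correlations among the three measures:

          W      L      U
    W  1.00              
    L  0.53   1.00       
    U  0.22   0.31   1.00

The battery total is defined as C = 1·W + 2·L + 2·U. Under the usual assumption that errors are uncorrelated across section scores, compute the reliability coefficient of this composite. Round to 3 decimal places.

Var(C) = 1 + 2² + 2² + 2·[2·0.53 + 2·0.22 + 4·0.31] = 9 + 5.48 = 14.48.
With uncorrelated errors the cross-covariances are all true-score covariance, so they carry over unchanged; only the diagonal terms shrink to ρᵢσᵢ².
True-score variance = [0.76 + 2²·0.68 + 2²·0.91] + 5.48 = 7.12 + 5.48 = 12.6.
Reliability = 12.6 / 14.48 = 0.870.

0.870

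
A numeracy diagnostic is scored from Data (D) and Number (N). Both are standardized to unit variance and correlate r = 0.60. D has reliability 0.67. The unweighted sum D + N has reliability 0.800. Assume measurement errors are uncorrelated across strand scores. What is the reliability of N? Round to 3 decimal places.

0.690

Var(D+N) = 2 + 2·0.60 = 3.200.
True-score variance = ρ_D + ρ_N + 2·0.60, so 0.800 = (0.67 + ρ_N + 1.20) / 3.200.
ρ_N = 0.800·3.200 − 0.67 − 1.20 = 0.690.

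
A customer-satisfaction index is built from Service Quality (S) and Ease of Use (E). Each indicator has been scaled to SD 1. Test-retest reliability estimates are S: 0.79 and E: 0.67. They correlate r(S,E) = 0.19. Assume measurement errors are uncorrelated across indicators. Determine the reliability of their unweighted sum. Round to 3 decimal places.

0.773

Var(S+E) = 2 + 2·[0.19] = 2 + 0.38 = 2.38.
Under uncorrelated errors the observed covariances equal the true-score covariances, so only the own-variance terms attenuate.
True-score variance = [0.79 + 0.67] + 0.38 = 1.46 + 0.38 = 1.84.
Reliability = 1.84 / 2.38 = 0.773.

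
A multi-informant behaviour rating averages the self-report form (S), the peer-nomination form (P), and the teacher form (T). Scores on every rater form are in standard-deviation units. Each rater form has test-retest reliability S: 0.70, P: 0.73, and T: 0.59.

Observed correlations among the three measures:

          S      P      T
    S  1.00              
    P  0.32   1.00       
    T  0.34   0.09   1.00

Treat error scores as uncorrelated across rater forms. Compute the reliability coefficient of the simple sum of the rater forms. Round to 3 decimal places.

0.782

Var(S+P+T) = 3 + 2·[0.32 + 0.34 + 0.09] = 3 + 1.5 = 4.5.
Because errors are independent across components, Cov(Tᵢ,Tⱼ) = Cov(Xᵢ,Xⱼ); the off-diagonal part of the true-score variance is the same as above.
True-score variance = [0.70 + 0.73 + 0.59] + 1.5 = 2.02 + 1.5 = 3.52.
Reliability = 3.52 / 4.5 = 0.782.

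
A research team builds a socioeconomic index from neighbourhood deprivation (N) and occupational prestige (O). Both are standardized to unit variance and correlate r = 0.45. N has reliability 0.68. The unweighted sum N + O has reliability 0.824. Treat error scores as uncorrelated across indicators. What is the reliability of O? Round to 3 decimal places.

Var(N+O) = 2 + 2·0.45 = 2.900.
True-score variance = ρ_N + ρ_O + 2·0.45, so 0.824 = (0.68 + ρ_O + 0.90) / 2.900.
ρ_O = 0.824·2.900 − 0.68 − 0.90 = 0.810.

0.810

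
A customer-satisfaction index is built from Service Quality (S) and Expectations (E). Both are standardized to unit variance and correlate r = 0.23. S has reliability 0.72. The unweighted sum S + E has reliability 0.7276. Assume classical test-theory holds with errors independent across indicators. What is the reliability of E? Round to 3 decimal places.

Var(S+E) = 2 + 2·0.23 = 2.460.
True-score variance = ρ_S + ρ_E + 2·0.23, so 0.7276 = (0.72 + ρ_E + 0.46) / 2.460.
ρ_E = 0.7276·2.460 − 0.72 − 0.46 = 0.610.

0.610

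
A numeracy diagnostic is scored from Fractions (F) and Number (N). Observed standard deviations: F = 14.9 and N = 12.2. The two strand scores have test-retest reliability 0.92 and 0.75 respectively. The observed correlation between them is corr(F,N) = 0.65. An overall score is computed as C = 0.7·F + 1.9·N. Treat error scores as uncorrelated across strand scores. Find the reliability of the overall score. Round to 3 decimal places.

Var(C) = 0.7²·14.9² + 1.9²·12.2² + 2·[1.33·14.9·12.2·0.65] = 646.097 + 314.298 = 960.395.
Under uncorrelated errors the observed covariances equal the true-score covariances, so only the own-variance terms attenuate.
True-score variance = [0.7²·14.9²·0.92 + 1.9²·12.2²·0.75] + 314.298 = 503.066 + 314.298 = 817.364.
Reliability = 817.364 / 960.395 = 0.851.

0.851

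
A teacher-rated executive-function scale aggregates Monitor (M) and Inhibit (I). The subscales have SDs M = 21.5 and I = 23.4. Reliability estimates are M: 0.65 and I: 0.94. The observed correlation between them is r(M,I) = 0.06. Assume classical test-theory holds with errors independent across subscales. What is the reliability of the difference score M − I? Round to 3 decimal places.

Var(M−I) = 21.5² + 23.4² − 2·21.5·23.4·0.06 = 1009.81 − 60.372 = 949.438.
With uncorrelated errors the cross-covariances are all true-score covariance, so they carry over unchanged; only the diagonal terms shrink to ρᵢσᵢ².
True-score variance = [21.5²·0.65 + 23.4²·0.94] − 60.372 = 815.169 − 60.372 = 754.797.
Reliability = 754.797 / 949.438 = 0.795.

0.795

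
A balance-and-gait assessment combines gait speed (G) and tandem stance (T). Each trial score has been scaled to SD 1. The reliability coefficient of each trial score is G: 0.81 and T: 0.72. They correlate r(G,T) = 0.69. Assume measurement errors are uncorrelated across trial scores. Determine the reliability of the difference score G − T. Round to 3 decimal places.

0.242

Var(G−T) = 1 + 1 − 2·0.69 = 2 − 1.38 = 0.62.
Under uncorrelated errors the observed covariances equal the true-score covariances, so only the own-variance terms attenuate.
True-score variance = [0.81 + 0.72] − 1.38 = 1.53 − 1.38 = 0.15.
Reliability = 0.15 / 0.62 = 0.242.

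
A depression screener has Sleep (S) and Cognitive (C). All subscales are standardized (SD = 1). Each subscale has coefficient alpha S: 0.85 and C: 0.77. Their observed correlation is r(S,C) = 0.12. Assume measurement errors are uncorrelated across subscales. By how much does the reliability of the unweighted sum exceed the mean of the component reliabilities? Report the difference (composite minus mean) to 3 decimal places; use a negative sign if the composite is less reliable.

0.020

Var(sum) = 2 + 0.24 = 2.24; true-score variance = 1.62 + 0.24 = 1.86; composite reliability = 0.8304.
Mean component reliability = 0.8100.
Difference = 0.8304 − 0.8100 = 0.020.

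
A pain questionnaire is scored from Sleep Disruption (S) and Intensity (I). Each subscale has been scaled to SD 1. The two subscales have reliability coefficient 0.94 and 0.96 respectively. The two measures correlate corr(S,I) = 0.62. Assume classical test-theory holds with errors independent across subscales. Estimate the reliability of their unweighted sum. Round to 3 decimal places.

0.969

Var(S+I) = 2 + 2·[0.62] = 2 + 1.24 = 3.24.
Because errors are independent across components, Cov(Tᵢ,Tⱼ) = Cov(Xᵢ,Xⱼ); the off-diagonal part of the true-score variance is the same as above.
True-score variance = [0.94 + 0.96] + 1.24 = 1.9 + 1.24 = 3.14.
Reliability = 3.14 / 3.24 = 0.969.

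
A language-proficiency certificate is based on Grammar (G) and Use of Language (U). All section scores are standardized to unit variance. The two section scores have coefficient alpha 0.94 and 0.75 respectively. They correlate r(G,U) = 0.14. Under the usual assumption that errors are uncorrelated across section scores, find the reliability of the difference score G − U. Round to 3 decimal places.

0.820

Var(G−U) = 1 + 1 − 2·0.14 = 2 − 0.28 = 1.72.
Because errors are independent across components, Cov(Tᵢ,Tⱼ) = Cov(Xᵢ,Xⱼ); the off-diagonal part of the true-score variance is the same as above.
True-score variance = [0.94 + 0.75] − 0.28 = 1.69 − 0.28 = 1.41.
Reliability = 1.41 / 1.72 = 0.820.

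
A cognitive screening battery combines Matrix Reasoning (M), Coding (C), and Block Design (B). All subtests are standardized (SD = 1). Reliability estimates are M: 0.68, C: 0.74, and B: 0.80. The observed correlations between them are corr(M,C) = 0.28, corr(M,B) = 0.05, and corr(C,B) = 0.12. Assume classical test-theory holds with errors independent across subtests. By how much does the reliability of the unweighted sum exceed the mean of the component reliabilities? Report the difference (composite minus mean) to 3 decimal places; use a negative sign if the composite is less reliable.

0.060

Var(sum) = 3 + 0.9 = 3.9; true-score variance = 2.22 + 0.9 = 3.12; composite reliability = 0.8000.
Mean component reliability = 0.7400.
Difference = 0.8000 − 0.7400 = 0.060.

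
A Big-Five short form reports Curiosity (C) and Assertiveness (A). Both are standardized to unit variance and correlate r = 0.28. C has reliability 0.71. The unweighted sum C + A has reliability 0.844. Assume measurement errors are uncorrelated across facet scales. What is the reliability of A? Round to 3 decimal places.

Var(C+A) = 2 + 2·0.28 = 2.560.
True-score variance = ρ_C + ρ_A + 2·0.28, so 0.844 = (0.71 + ρ_A + 0.56) / 2.560.
ρ_A = 0.844·2.560 − 0.71 − 0.56 = 0.891.

0.891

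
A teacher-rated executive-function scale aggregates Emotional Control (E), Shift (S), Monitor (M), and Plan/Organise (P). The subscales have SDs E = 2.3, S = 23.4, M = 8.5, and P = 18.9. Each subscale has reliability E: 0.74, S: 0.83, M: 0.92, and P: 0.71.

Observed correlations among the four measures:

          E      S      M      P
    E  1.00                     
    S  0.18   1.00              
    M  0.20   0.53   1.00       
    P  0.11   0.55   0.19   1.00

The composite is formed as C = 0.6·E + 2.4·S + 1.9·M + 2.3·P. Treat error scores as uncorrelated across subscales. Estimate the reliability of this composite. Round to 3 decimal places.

0.881

Var(C) = 0.6²·2.3² + 2.4²·23.4² + 1.9²·8.5² + 2.3²·18.9² + 2·[1.44·2.3·23.4·0.18 + 1.14·2.3·8.5·0.20 + 1.38·2.3·18.9·0.11 + 4.56·23.4·8.5·0.53 + 5.52·23.4·18.9·0.55 + 4.37·8.5·18.9·0.19] = 5306.31 + 3963.59 = 9269.91.
With uncorrelated errors the cross-covariances are all true-score covariance, so they carry over unchanged; only the diagonal terms shrink to ρᵢσᵢ².
True-score variance = [0.6²·2.3²·0.74 + 2.4²·23.4²·0.83 + 1.9²·8.5²·0.92 + 2.3²·18.9²·0.71] + 3963.59 = 4200.79 + 3963.59 = 8164.38.
Reliability = 8164.38 / 9269.91 = 0.881.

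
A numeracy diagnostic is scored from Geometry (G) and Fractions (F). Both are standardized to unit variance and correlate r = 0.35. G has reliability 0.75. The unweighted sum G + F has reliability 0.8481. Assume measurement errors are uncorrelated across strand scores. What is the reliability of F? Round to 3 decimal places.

Var(G+F) = 2 + 2·0.35 = 2.700.
True-score variance = ρ_G + ρ_F + 2·0.35, so 0.8481 = (0.75 + ρ_F + 0.70) / 2.700.
ρ_F = 0.8481·2.700 − 0.75 − 0.70 = 0.840.

0.840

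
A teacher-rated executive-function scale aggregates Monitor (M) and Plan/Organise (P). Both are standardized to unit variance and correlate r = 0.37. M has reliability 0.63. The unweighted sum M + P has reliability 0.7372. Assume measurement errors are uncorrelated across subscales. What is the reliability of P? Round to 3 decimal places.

Var(M+P) = 2 + 2·0.37 = 2.740.
True-score variance = ρ_M + ρ_P + 2·0.37, so 0.7372 = (0.63 + ρ_P + 0.74) / 2.740.
ρ_P = 0.7372·2.740 − 0.63 − 0.74 = 0.650.

0.650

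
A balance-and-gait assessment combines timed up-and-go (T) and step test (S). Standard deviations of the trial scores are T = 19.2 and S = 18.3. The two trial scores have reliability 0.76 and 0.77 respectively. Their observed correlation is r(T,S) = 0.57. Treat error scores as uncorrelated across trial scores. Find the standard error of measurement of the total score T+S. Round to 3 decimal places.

12.865

Var(total) = 703.53 + 400.55 = 1104.08.
True-score variance = 538.032 + 400.55 = 938.582, so reliability = 0.8501.
Error variance = 1104.08 − 938.582 = 165.498; SEM = √165.498 = 12.865.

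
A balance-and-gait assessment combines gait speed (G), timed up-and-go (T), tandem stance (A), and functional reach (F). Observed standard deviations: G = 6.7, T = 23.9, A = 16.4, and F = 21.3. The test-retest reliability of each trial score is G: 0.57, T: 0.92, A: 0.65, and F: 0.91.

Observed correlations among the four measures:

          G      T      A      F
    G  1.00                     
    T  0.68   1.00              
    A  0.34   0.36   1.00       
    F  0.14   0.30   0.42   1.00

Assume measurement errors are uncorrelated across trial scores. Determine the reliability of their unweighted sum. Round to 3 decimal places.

0.922

Var(G+T+A+F) = 6.7² + 23.9² + 16.4² + 21.3² + 2·[6.7·23.9·0.68 + 6.7·16.4·0.34 + 6.7·21.3·0.14 + 23.9·16.4·0.36 + 23.9·21.3·0.30 + 16.4·21.3·0.42] = 1338.75 + 1213.54 = 2552.29.
With uncorrelated errors the cross-covariances are all true-score covariance, so they carry over unchanged; only the diagonal terms shrink to ρᵢσᵢ².
True-score variance = [6.7²·0.57 + 23.9²·0.92 + 16.4²·0.65 + 21.3²·0.91] + 1213.54 = 1138.78 + 1213.54 = 2352.32.
Reliability = 2352.32 / 2552.29 = 0.922.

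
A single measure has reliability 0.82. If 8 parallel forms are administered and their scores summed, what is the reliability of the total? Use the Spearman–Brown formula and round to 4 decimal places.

0.9733

ρ_k = kρ / (1 + (k−1)ρ) = 8·0.82 / (1 + 7·0.82) = 6.560 / 6.740 = 0.9733.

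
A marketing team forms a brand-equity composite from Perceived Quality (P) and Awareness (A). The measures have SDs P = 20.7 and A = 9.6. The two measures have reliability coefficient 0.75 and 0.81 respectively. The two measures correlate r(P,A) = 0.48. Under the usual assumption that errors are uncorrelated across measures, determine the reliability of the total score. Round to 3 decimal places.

Var(P+A) = 20.7² + 9.6² + 2·[20.7·9.6·0.48] = 520.65 + 190.771 = 711.421.
Because errors are independent across components, Cov(Tᵢ,Tⱼ) = Cov(Xᵢ,Xⱼ); the off-diagonal part of the true-score variance is the same as above.
True-score variance = [20.7²·0.75 + 9.6²·0.81] + 190.771 = 396.017 + 190.771 = 586.788.
Reliability = 586.788 / 711.421 = 0.825.

0.825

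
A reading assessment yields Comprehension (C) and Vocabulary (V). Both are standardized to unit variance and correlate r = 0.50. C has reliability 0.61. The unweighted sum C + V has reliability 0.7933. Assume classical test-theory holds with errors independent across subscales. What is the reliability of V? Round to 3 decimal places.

0.770

Var(C+V) = 2 + 2·0.50 = 3.000.
True-score variance = ρ_C + ρ_V + 2·0.50, so 0.7933 = (0.61 + ρ_V + 1.00) / 3.000.
ρ_V = 0.7933·3.000 − 0.61 − 1.00 = 0.770.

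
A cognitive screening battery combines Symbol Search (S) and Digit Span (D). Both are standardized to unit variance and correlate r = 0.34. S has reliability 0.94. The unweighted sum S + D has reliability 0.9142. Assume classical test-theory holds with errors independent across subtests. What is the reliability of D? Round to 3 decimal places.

Var(S+D) = 2 + 2·0.34 = 2.680.
True-score variance = ρ_S + ρ_D + 2·0.34, so 0.9142 = (0.94 + ρ_D + 0.68) / 2.680.
ρ_D = 0.9142·2.680 − 0.94 − 0.68 = 0.830.

0.830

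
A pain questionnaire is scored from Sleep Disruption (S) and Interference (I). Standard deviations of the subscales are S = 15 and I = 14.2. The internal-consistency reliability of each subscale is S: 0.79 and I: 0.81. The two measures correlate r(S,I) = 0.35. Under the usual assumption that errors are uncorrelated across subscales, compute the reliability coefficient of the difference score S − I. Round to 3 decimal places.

0.692

Var(S−I) = 15² + 14.2² − 2·15·14.2·0.35 = 426.64 − 149.1 = 277.54.
Under uncorrelated errors the observed covariances equal the true-score covariances, so only the own-variance terms attenuate.
True-score variance = [15²·0.79 + 14.2²·0.81] − 149.1 = 341.078 − 149.1 = 191.978.
Reliability = 191.978 / 277.54 = 0.692.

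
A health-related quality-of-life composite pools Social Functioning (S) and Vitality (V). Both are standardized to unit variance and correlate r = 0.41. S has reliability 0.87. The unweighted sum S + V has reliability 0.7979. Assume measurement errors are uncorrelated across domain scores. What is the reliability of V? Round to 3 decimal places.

0.560

Var(S+V) = 2 + 2·0.41 = 2.820.
True-score variance = ρ_S + ρ_V + 2·0.41, so 0.7979 = (0.87 + ρ_V + 0.82) / 2.820.
ρ_V = 0.7979·2.820 − 0.87 − 0.82 = 0.560.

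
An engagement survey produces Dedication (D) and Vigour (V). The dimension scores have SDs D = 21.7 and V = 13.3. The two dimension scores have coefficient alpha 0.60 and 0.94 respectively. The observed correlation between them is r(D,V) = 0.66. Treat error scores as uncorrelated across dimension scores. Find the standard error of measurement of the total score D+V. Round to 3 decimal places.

Var(total) = 647.78 + 380.965 = 1028.75.
True-score variance = 448.811 + 380.965 = 829.776, so reliability = 0.8066.
Error variance = 1028.75 − 829.776 = 198.969; SEM = √198.969 = 14.106.

14.106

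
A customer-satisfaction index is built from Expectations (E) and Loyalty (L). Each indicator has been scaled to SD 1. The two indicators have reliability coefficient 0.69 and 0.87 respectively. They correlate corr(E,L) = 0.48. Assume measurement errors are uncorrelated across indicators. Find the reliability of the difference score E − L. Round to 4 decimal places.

0.5769

Var(E−L) = 1 + 1 − 2·0.48 = 2 − 0.96 = 1.04.
Under uncorrelated errors the observed covariances equal the true-score covariances, so only the own-variance terms attenuate.
True-score variance = [0.69 + 0.87] − 0.96 = 1.56 − 0.96 = 0.6.
Reliability = 0.6 / 1.04 = 0.5769.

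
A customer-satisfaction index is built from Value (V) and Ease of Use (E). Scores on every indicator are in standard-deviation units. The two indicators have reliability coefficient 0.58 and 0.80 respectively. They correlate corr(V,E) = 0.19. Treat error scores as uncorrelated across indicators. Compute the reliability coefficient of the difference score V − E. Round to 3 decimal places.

Var(V−E) = 1 + 1 − 2·0.19 = 2 − 0.38 = 1.62.
Under uncorrelated errors the observed covariances equal the true-score covariances, so only the own-variance terms attenuate.
True-score variance = [0.58 + 0.80] − 0.38 = 1.38 − 0.38 = 1.
Reliability = 1 / 1.62 = 0.617.

0.617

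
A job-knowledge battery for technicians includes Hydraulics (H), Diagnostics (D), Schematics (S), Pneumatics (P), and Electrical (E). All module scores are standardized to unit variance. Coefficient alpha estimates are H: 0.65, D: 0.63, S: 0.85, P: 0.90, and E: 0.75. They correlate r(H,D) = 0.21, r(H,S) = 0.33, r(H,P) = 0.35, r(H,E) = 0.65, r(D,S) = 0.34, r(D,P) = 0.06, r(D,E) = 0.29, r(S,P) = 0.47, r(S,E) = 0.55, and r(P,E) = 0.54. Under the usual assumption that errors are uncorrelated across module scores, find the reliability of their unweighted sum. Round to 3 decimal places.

0.903

Var(H+D+S+P+E) = 5 + 2·[0.21 + 0.33 + 0.35 + 0.65 + 0.34 + 0.06 + 0.29 + 0.47 + 0.55 + 0.54] = 5 + 7.58 = 12.58.
Because errors are independent across components, Cov(Tᵢ,Tⱼ) = Cov(Xᵢ,Xⱼ); the off-diagonal part of the true-score variance is the same as above.
True-score variance = [0.65 + 0.63 + 0.85 + 0.90 + 0.75] + 7.58 = 3.78 + 7.58 = 11.36.
Reliability = 11.36 / 12.58 = 0.903.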